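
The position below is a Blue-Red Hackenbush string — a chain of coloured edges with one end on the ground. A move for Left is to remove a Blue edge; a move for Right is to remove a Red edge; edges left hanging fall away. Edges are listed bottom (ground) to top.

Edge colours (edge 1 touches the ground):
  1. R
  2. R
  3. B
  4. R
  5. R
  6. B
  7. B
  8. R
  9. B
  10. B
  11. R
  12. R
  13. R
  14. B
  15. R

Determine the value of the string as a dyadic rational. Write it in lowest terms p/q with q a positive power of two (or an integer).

val_1 [R]  L=[—]  R=[0]  => -1
val_2 [RR]  L=[—]  R=[-1; 0]  => -2
val_3 [RRB]  L=[-2]  R=[-1; 0]  => -3/2
val_4 [RRBR]  L=[-2]  R=[-3/2; -1; 0]  => -7/4
val_5 [RRBRR]  L=[-2]  R=[-7/4; -3/2; -1; 0]  => -15/8
val_6 [RRBRRB]  L=[-2; -15/8]  R=[-7/4; -3/2; -1; 0]  => -29/16
val_7 [RRBRRBB]  L=[-2; -15/8; -29/16]  R=[-7/4; -3/2; -1; 0]  => -57/32
val_8 [RRBRRBBR]  L=[-2; -15/8; -29/16]  R=[-57/32; -7/4; -3/2; -1; 0]  => -115/64
val_9 [RRBRRBBRB]  L=[-2; -15/8; -29/16; -115/64]  R=[-57/32; -7/4; -3/2; -1; 0]  => -229/128
val_10 [RRBRRBBRBB]  L=[-2; -15/8; -29/16; -115/64; -229/128]  R=[-57/32; -7/4; -3/2; -1; 0]  => -457/256
val_11 [RRBRRBBRBBR]  L=[-2; -15/8; -29/16; -115/64; -229/128]  R=[-457/256; -57/32; -7/4; -3/2; -1; 0]  => -915/512
val_12 [RRBRRBBRBBRR]  L=[-2; -15/8; -29/16; -115/64; -229/128]  R=[-915/512; -457/256; -57/32; -7/4; -3/2; -1; 0]  => -1831/1024
val_13 [RRBRRBBRBBRRR]  L=[-2; -15/8; -29/16; -115/64; -229/128]  R=[-1831/1024; -915/512; -457/256; -57/32; -7/4; -3/2; -1; 0]  => -3663/2048
val_14 [RRBRRBBRBBRRRB]  L=[-2; -15/8; -29/16; -115/64; -229/128; -3663/2048]  R=[-1831/1024; -915/512; -457/256; -57/32; -7/4; -3/2; -1; 0]  => -7325/4096
val_15 [RRBRRBBRBBRRRBR]  L=[-2; -15/8; -29/16; -115/64; -229/128; -3663/2048]  R=[-7325/4096; -1831/1024; -915/512; -457/256; -57/32; -7/4; -3/2; -1; 0]  => -14651/8192

-14651/8192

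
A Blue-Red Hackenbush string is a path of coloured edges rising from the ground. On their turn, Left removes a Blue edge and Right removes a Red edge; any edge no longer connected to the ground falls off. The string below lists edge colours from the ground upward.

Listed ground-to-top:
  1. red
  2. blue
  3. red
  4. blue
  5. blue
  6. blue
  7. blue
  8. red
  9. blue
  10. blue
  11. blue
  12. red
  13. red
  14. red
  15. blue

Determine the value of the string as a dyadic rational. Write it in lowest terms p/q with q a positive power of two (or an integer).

-8477/16384

value(r) = { ∅ | 0 } → -1
value(rb) = { -1 | 0 } → -1/2
value(rbr) = { -1 | -1/2 0 } → -3/4
value(rbrb) = { -1 -3/4 | -1/2 0 } → -5/8
value(rbrbb) = { -1 -3/4 -5/8 | -1/2 0 } → -9/16
value(rbrbbb) = { -1 -3/4 -5/8 -9/16 | -1/2 0 } → -17/32
value(rbrbbbb) = { -1 -3/4 -5/8 -9/16 -17/32 | -1/2 0 } → -33/64
value(rbrbbbbr) = { -1 -3/4 -5/8 -9/16 -17/32 | -33/64 -1/2 0 } → -67/128
value(rbrbbbbrb) = { -1 -3/4 -5/8 -9/16 -17/32 -67/128 | -33/64 -1/2 0 } → -133/256
value(rbrbbbbrbb) = { -1 -3/4 -5/8 -9/16 -17/32 -67/128 -133/256 | -33/64 -1/2 0 } → -265/512
value(rbrbbbbrbbb) = { -1 -3/4 -5/8 -9/16 -17/32 -67/128 -133/256 -265/512 | -33/64 -1/2 0 } → -529/1024
value(rbrbbbbrbbbr) = { -1 -3/4 -5/8 -9/16 -17/32 -67/128 -133/256 -265/512 | -529/1024 -33/64 -1/2 0 } → -1059/2048
value(rbrbbbbrbbbrr) = { -1 -3/4 -5/8 -9/16 -17/32 -67/128 -133/256 -265/512 | -1059/2048 -529/1024 -33/64 -1/2 0 } → -2119/4096
value(rbrbbbbrbbbrrr) = { -1 -3/4 -5/8 -9/16 -17/32 -67/128 -133/256 -265/512 | -2119/4096 -1059/2048 -529/1024 -33/64 -1/2 0 } → -4239/8192
value(rbrbbbbrbbbrrrb) = { -1 -3/4 -5/8 -9/16 -17/32 -67/128 -133/256 -265/512 -4239/8192 | -2119/4096 -1059/2048 -529/1024 -33/64 -1/2 0 } → -8477/16384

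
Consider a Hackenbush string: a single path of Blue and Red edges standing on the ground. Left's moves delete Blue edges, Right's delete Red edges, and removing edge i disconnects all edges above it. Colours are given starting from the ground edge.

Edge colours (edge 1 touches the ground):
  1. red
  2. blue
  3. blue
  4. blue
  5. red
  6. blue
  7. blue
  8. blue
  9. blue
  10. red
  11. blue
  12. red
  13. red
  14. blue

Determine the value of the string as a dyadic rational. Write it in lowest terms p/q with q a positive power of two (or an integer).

-1069/8192

Prefix values for red blue blue blue red blue blue blue blue red blue red red blue via {L|R} + simplicity:
G(r) = { (no moves) | 0 } => -1
G(rb) = { -1 | 0 } => -1/2
G(rbb) = { -1,-1/2 | 0 } => -1/4
G(rbbb) = { -1,-1/2,-1/4 | 0 } => -1/8
G(rbbbr) = { -1,-1/2,-1/4 | -1/8,0 } => -3/16
G(rbbbrb) = { -1,-1/2,-1/4,-3/16 | -1/8,0 } => -5/32
G(rbbbrbb) = { -1,-1/2,-1/4,-3/16,-5/32 | -1/8,0 } => -9/64
G(rbbbrbbb) = { -1,-1/2,-1/4,-3/16,-5/32,-9/64 | -1/8,0 } => -17/128
G(rbbbrbbbb) = { -1,-1/2,-1/4,-3/16,-5/32,-9/64,-17/128 | -1/8,0 } => -33/256
G(rbbbrbbbbr) = { -1,-1/2,-1/4,-3/16,-5/32,-9/64,-17/128 | -33/256,-1/8,0 } => -67/512
G(rbbbrbbbbrb) = { -1,-1/2,-1/4,-3/16,-5/32,-9/64,-17/128,-67/512 | -33/256,-1/8,0 } => -133/1024
G(rbbbrbbbbrbr) = { -1,-1/2,-1/4,-3/16,-5/32,-9/64,-17/128,-67/512 | -133/1024,-33/256,-1/8,0 } => -267/2048
G(rbbbrbbbbrbrr) = { -1,-1/2,-1/4,-3/16,-5/32,-9/64,-17/128,-67/512 | -267/2048,-133/1024,-33/256,-1/8,0 } => -535/4096
G(rbbbrbbbbrbrrb) = { -1,-1/2,-1/4,-3/16,-5/32,-9/64,-17/128,-67/512,-535/4096 | -267/2048,-133/1024,-33/256,-1/8,0 } => -1069/8192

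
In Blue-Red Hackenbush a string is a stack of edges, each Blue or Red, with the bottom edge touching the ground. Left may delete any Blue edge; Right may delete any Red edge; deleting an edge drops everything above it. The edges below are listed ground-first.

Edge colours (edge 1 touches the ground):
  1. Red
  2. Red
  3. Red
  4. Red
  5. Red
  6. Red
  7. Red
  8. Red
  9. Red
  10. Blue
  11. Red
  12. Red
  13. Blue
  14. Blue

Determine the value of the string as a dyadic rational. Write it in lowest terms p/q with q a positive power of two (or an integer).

-281/32

Build val(s[:k]) for k = 1..14, string s = Red Red Red Red Red Red Red Red Red Blue Red Red Blue Blue.
edge 1 of 14 (Red): {  | 0 } so -1
edge 2 of 14 (Red): {  | -1; 0 } so -2
edge 3 of 14 (Red): {  | -2; -1; 0 } so -3
edge 4 of 14 (Red): {  | -3; -2; -1; 0 } so -4
edge 5 of 14 (Red): {  | -4; -3; -2; -1; 0 } so -5
edge 6 of 14 (Red): {  | -5; -4; -3; -2; -1; 0 } so -6
edge 7 of 14 (Red): {  | -6; -5; -4; -3; -2; -1; 0 } so -7
edge 8 of 14 (Red): {  | -7; -6; -5; -4; -3; -2; -1; 0 } so -8
edge 9 of 14 (Red): {  | -8; -7; -6; -5; -4; -3; -2; -1; 0 } so -9
edge 10 of 14 (Blue): { -9 | -8; -7; -6; -5; -4; -3; -2; -1; 0 } so -17/2
edge 11 of 14 (Red): { -9 | -17/2; -8; -7; -6; -5; -4; -3; -2; -1; 0 } so -35/4
edge 12 of 14 (Red): { -9 | -35/4; -17/2; -8; -7; -6; -5; -4; -3; -2; -1; 0 } so -71/8
edge 13 of 14 (Blue): { -9; -71/8 | -35/4; -17/2; -8; -7; -6; -5; -4; -3; -2; -1; 0 } so -141/16
edge 14 of 14 (Blue): { -9; -71/8; -141/16 | -35/4; -17/2; -8; -7; -6; -5; -4; -3; -2; -1; 0 } so -281/32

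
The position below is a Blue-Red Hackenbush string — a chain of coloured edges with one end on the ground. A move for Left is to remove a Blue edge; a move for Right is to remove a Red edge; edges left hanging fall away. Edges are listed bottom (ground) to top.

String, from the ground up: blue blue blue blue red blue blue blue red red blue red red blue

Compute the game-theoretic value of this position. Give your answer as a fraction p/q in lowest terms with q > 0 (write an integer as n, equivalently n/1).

3987/1024

Prefix values for blue blue blue blue red blue blue blue red red blue red red blue via {L|R} + simplicity:
step 1: add blue to get b; options L={ 0 } R={  } = 1
step 2: add blue to get bb; options L={ 0; 1 } R={  } = 2
step 3: add blue to get bbb; options L={ 0; 1; 2 } R={  } = 3
step 4: add blue to get bbbb; options L={ 0; 1; 2; 3 } R={  } = 4
step 5: add red to get bbbbr; options L={ 0; 1; 2; 3 } R={ 4 } = 7/2
step 6: add blue to get bbbbrb; options L={ 0; 1; 2; 3; 7/2 } R={ 4 } = 15/4
step 7: add blue to get bbbbrbb; options L={ 0; 1; 2; 3; 7/2; 15/4 } R={ 4 } = 31/8
step 8: add blue to get bbbbrbbb; options L={ 0; 1; 2; 3; 7/2; 15/4; 31/8 } R={ 4 } = 63/16
step 9: add red to get bbbbrbbbr; options L={ 0; 1; 2; 3; 7/2; 15/4; 31/8 } R={ 63/16; 4 } = 125/32
step 10: add red to get bbbbrbbbrr; options L={ 0; 1; 2; 3; 7/2; 15/4; 31/8 } R={ 125/32; 63/16; 4 } = 249/64
step 11: add blue to get bbbbrbbbrrb; options L={ 0; 1; 2; 3; 7/2; 15/4; 31/8; 249/64 } R={ 125/32; 63/16; 4 } = 499/128
step 12: add red to get bbbbrbbbrrbr; options L={ 0; 1; 2; 3; 7/2; 15/4; 31/8; 249/64 } R={ 499/128; 125/32; 63/16; 4 } = 997/256
step 13: add red to get bbbbrbbbrrbrr; options L={ 0; 1; 2; 3; 7/2; 15/4; 31/8; 249/64 } R={ 997/256; 499/128; 125/32; 63/16; 4 } = 1993/512
step 14: add blue to get bbbbrbbbrrbrrb; options L={ 0; 1; 2; 3; 7/2; 15/4; 31/8; 249/64; 1993/512 } R={ 997/256; 499/128; 125/32; 63/16; 4 } = 3987/1024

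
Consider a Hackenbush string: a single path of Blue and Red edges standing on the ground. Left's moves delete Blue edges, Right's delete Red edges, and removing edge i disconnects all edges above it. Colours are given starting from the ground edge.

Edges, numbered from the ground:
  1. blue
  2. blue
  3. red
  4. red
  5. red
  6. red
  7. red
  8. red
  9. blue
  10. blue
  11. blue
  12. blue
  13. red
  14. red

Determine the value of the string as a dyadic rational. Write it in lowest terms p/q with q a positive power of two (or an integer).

val(b) = { 0 |  } → 1
val(bb) = { 0 1 |  } → 2
val(bbr) = { 0 1 | 2 } → 3/2
val(bbrr) = { 0 1 | 3/2 2 } → 5/4
val(bbrrr) = { 0 1 | 5/4 3/2 2 } → 9/8
val(bbrrrr) = { 0 1 | 9/8 5/4 3/2 2 } → 17/16
val(bbrrrrr) = { 0 1 | 17/16 9/8 5/4 3/2 2 } → 33/32
val(bbrrrrrr) = { 0 1 | 33/32 17/16 9/8 5/4 3/2 2 } → 65/64
val(bbrrrrrrb) = { 0 1 65/64 | 33/32 17/16 9/8 5/4 3/2 2 } → 131/128
val(bbrrrrrrbb) = { 0 1 65/64 131/128 | 33/32 17/16 9/8 5/4 3/2 2 } → 263/256
val(bbrrrrrrbbb) = { 0 1 65/64 131/128 263/256 | 33/32 17/16 9/8 5/4 3/2 2 } → 527/512
val(bbrrrrrrbbbb) = { 0 1 65/64 131/128 263/256 527/512 | 33/32 17/16 9/8 5/4 3/2 2 } → 1055/1024
val(bbrrrrrrbbbbr) = { 0 1 65/64 131/128 263/256 527/512 | 1055/1024 33/32 17/16 9/8 5/4 3/2 2 } → 2109/2048
val(bbrrrrrrbbbbrr) = { 0 1 65/64 131/128 263/256 527/512 | 2109/2048 1055/1024 33/32 17/16 9/8 5/4 3/2 2 } → 4217/4096

4217/4096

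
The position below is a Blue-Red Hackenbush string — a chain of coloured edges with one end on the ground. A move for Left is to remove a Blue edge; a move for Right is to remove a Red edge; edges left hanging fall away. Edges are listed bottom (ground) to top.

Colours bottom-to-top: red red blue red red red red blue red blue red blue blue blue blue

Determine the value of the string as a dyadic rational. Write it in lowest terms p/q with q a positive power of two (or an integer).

-16033/8192

Prefix values for red red blue red red red red blue red blue red blue blue blue blue via {L|R} + simplicity:
r: Left { none }, Right { 0 } => simplest -1
rr: Left { none }, Right { -1; 0 } => simplest -2
rrb: Left { -2 }, Right { -1; 0 } => simplest -3/2
rrbr: Left { -2 }, Right { -3/2; -1; 0 } => simplest -7/4
rrbrr: Left { -2 }, Right { -7/4; -3/2; -1; 0 } => simplest -15/8
rrbrrr: Left { -2 }, Right { -15/8; -7/4; -3/2; -1; 0 } => simplest -31/16
rrbrrrr: Left { -2 }, Right { -31/16; -15/8; -7/4; -3/2; -1; 0 } => simplest -63/32
rrbrrrrb: Left { -2; -63/32 }, Right { -31/16; -15/8; -7/4; -3/2; -1; 0 } => simplest -125/64
rrbrrrrbr: Left { -2; -63/32 }, Right { -125/64; -31/16; -15/8; -7/4; -3/2; -1; 0 } => simplest -251/128
rrbrrrrbrb: Left { -2; -63/32; -251/128 }, Right { -125/64; -31/16; -15/8; -7/4; -3/2; -1; 0 } => simplest -501/256
rrbrrrrbrbr: Left { -2; -63/32; -251/128 }, Right { -501/256; -125/64; -31/16; -15/8; -7/4; -3/2; -1; 0 } => simplest -1003/512
rrbrrrrbrbrb: Left { -2; -63/32; -251/128; -1003/512 }, Right { -501/256; -125/64; -31/16; -15/8; -7/4; -3/2; -1; 0 } => simplest -2005/1024
rrbrrrrbrbrbb: Left { -2; -63/32; -251/128; -1003/512; -2005/1024 }, Right { -501/256; -125/64; -31/16; -15/8; -7/4; -3/2; -1; 0 } => simplest -4009/2048
rrbrrrrbrbrbbb: Left { -2; -63/32; -251/128; -1003/512; -2005/1024; -4009/2048 }, Right { -501/256; -125/64; -31/16; -15/8; -7/4; -3/2; -1; 0 } => simplest -8017/4096
rrbrrrrbrbrbbbb: Left { -2; -63/32; -251/128; -1003/512; -2005/1024; -4009/2048; -8017/4096 }, Right { -501/256; -125/64; -31/16; -15/8; -7/4; -3/2; -1; 0 } => simplest -16033/8192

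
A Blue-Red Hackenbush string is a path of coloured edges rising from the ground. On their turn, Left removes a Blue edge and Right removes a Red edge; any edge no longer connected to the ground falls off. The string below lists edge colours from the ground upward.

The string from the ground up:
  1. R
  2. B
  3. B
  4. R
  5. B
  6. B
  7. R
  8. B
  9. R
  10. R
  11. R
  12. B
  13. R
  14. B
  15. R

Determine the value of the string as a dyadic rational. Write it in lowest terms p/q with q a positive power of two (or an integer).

-4843/16384

R: Left { (no moves) }, Right { 0 } → simplest -1
RB: Left { -1 }, Right { 0 } → simplest -1/2
RBB: Left { -1,-1/2 }, Right { 0 } → simplest -1/4
RBBR: Left { -1,-1/2 }, Right { -1/4,0 } → simplest -3/8
RBBRB: Left { -1,-1/2,-3/8 }, Right { -1/4,0 } → simplest -5/16
RBBRBB: Left { -1,-1/2,-3/8,-5/16 }, Right { -1/4,0 } → simplest -9/32
RBBRBBR: Left { -1,-1/2,-3/8,-5/16 }, Right { -9/32,-1/4,0 } → simplest -19/64
RBBRBBRB: Left { -1,-1/2,-3/8,-5/16,-19/64 }, Right { -9/32,-1/4,0 } → simplest -37/128
RBBRBBRBR: Left { -1,-1/2,-3/8,-5/16,-19/64 }, Right { -37/128,-9/32,-1/4,0 } → simplest -75/256
RBBRBBRBRR: Left { -1,-1/2,-3/8,-5/16,-19/64 }, Right { -75/256,-37/128,-9/32,-1/4,0 } → simplest -151/512
RBBRBBRBRRR: Left { -1,-1/2,-3/8,-5/16,-19/64 }, Right { -151/512,-75/256,-37/128,-9/32,-1/4,0 } → simplest -303/1024
RBBRBBRBRRRB: Left { -1,-1/2,-3/8,-5/16,-19/64,-303/1024 }, Right { -151/512,-75/256,-37/128,-9/32,-1/4,0 } → simplest -605/2048
RBBRBBRBRRRBR: Left { -1,-1/2,-3/8,-5/16,-19/64,-303/1024 }, Right { -605/2048,-151/512,-75/256,-37/128,-9/32,-1/4,0 } → simplest -1211/4096
RBBRBBRBRRRBRB: Left { -1,-1/2,-3/8,-5/16,-19/64,-303/1024,-1211/4096 }, Right { -605/2048,-151/512,-75/256,-37/128,-9/32,-1/4,0 } → simplest -2421/8192
RBBRBBRBRRRBRBR: Left { -1,-1/2,-3/8,-5/16,-19/64,-303/1024,-1211/4096 }, Right { -2421/8192,-605/2048,-151/512,-75/256,-37/128,-9/32,-1/4,0 } → simplest -4843/16384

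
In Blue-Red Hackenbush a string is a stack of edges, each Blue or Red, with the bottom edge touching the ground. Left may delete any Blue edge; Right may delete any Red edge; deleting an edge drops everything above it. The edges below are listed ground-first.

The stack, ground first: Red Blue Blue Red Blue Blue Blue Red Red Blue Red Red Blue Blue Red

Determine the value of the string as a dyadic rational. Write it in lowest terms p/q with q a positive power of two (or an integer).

Build val(s[:k]) for k = 1..15, string s = Red Blue Blue Red Blue Blue Blue Red Red Blue Red Red Blue Blue Red.
step 1: add Red to get R; options L={ none } R={ 0 } => -1
step 2: add Blue to get RB; options L={ -1 } R={ 0 } => -1/2
step 3: add Blue to get RBB; options L={ -1 -1/2 } R={ 0 } => -1/4
step 4: add Red to get RBBR; options L={ -1 -1/2 } R={ -1/4 0 } => -3/8
step 5: add Blue to get RBBRB; options L={ -1 -1/2 -3/8 } R={ -1/4 0 } => -5/16
step 6: add Blue to get RBBRBB; options L={ -1 -1/2 -3/8 -5/16 } R={ -1/4 0 } => -9/32
step 7: add Blue to get RBBRBBB; options L={ -1 -1/2 -3/8 -5/16 -9/32 } R={ -1/4 0 } => -17/64
step 8: add Red to get RBBRBBBR; options L={ -1 -1/2 -3/8 -5/16 -9/32 } R={ -17/64 -1/4 0 } => -35/128
step 9: add Red to get RBBRBBBRR; options L={ -1 -1/2 -3/8 -5/16 -9/32 } R={ -35/128 -17/64 -1/4 0 } => -71/256
step 10: add Blue to get RBBRBBBRRB; options L={ -1 -1/2 -3/8 -5/16 -9/32 -71/256 } R={ -35/128 -17/64 -1/4 0 } => -141/512
step 11: add Red to get RBBRBBBRRBR; options L={ -1 -1/2 -3/8 -5/16 -9/32 -71/256 } R={ -141/512 -35/128 -17/64 -1/4 0 } => -283/1024
step 12: add Red to get RBBRBBBRRBRR; options L={ -1 -1/2 -3/8 -5/16 -9/32 -71/256 } R={ -283/1024 -141/512 -35/128 -17/64 -1/4 0 } => -567/2048
step 13: add Blue to get RBBRBBBRRBRRB; options L={ -1 -1/2 -3/8 -5/16 -9/32 -71/256 -567/2048 } R={ -283/1024 -141/512 -35/128 -17/64 -1/4 0 } => -1133/4096
step 14: add Blue to get RBBRBBBRRBRRBB; options L={ -1 -1/2 -3/8 -5/16 -9/32 -71/256 -567/2048 -1133/4096 } R={ -283/1024 -141/512 -35/128 -17/64 -1/4 0 } => -2265/8192
step 15: add Red to get RBBRBBBRRBRRBBR; options L={ -1 -1/2 -3/8 -5/16 -9/32 -71/256 -567/2048 -1133/4096 } R={ -2265/8192 -283/1024 -141/512 -35/128 -17/64 -1/4 0 } => -4531/16384

-4531/16384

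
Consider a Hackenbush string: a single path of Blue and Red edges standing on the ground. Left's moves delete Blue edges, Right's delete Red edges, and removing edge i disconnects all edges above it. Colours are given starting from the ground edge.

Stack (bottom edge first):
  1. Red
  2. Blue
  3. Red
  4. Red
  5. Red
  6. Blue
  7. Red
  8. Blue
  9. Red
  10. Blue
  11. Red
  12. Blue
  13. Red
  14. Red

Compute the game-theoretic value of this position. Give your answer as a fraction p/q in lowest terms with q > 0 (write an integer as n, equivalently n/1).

-7511/8192

Build G(s[:k]) for k = 1..14, string s = Red Blue Red Red Red Blue Red Blue Red Blue Red Blue Red Red.
R: Left {  }, Right { 0 } ⇒ simplest -1
RB: Left { -1 }, Right { 0 } ⇒ simplest -1/2
RBR: Left { -1 }, Right { -1/2; 0 } ⇒ simplest -3/4
RBRR: Left { -1 }, Right { -3/4; -1/2; 0 } ⇒ simplest -7/8
RBRRR: Left { -1 }, Right { -7/8; -3/4; -1/2; 0 } ⇒ simplest -15/16
RBRRRB: Left { -1; -15/16 }, Right { -7/8; -3/4; -1/2; 0 } ⇒ simplest -29/32
RBRRRBR: Left { -1; -15/16 }, Right { -29/32; -7/8; -3/4; -1/2; 0 } ⇒ simplest -59/64
RBRRRBRB: Left { -1; -15/16; -59/64 }, Right { -29/32; -7/8; -3/4; -1/2; 0 } ⇒ simplest -117/128
RBRRRBRBR: Left { -1; -15/16; -59/64 }, Right { -117/128; -29/32; -7/8; -3/4; -1/2; 0 } ⇒ simplest -235/256
RBRRRBRBRB: Left { -1; -15/16; -59/64; -235/256 }, Right { -117/128; -29/32; -7/8; -3/4; -1/2; 0 } ⇒ simplest -469/512
RBRRRBRBRBR: Left { -1; -15/16; -59/64; -235/256 }, Right { -469/512; -117/128; -29/32; -7/8; -3/4; -1/2; 0 } ⇒ simplest -939/1024
RBRRRBRBRBRB: Left { -1; -15/16; -59/64; -235/256; -939/1024 }, Right { -469/512; -117/128; -29/32; -7/8; -3/4; -1/2; 0 } ⇒ simplest -1877/2048
RBRRRBRBRBRBR: Left { -1; -15/16; -59/64; -235/256; -939/1024 }, Right { -1877/2048; -469/512; -117/128; -29/32; -7/8; -3/4; -1/2; 0 } ⇒ simplest -3755/4096
RBRRRBRBRBRBRR: Left { -1; -15/16; -59/64; -235/256; -939/1024 }, Right { -3755/4096; -1877/2048; -469/512; -117/128; -29/32; -7/8; -3/4; -1/2; 0 } ⇒ simplest -7511/8192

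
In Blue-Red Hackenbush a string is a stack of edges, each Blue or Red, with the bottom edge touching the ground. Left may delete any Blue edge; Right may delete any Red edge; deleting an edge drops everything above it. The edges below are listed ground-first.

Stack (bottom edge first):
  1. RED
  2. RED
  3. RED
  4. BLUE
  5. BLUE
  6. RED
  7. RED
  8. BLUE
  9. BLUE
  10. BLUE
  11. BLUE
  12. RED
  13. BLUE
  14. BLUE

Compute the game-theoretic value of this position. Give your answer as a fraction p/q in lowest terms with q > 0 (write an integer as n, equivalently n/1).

Build val(s[:k]) for k = 1..14, string s = RED RED RED BLUE BLUE RED RED BLUE BLUE BLUE BLUE RED BLUE BLUE.
edge 1 of 14 (RED): { — | 0 } gives -1
edge 2 of 14 (RED): { — | -1,0 } gives -2
edge 3 of 14 (RED): { — | -2,-1,0 } gives -3
edge 4 of 14 (BLUE): { -3 | -2,-1,0 } gives -5/2
edge 5 of 14 (BLUE): { -3,-5/2 | -2,-1,0 } gives -9/4
edge 6 of 14 (RED): { -3,-5/2 | -9/4,-2,-1,0 } gives -19/8
edge 7 of 14 (RED): { -3,-5/2 | -19/8,-9/4,-2,-1,0 } gives -39/16
edge 8 of 14 (BLUE): { -3,-5/2,-39/16 | -19/8,-9/4,-2,-1,0 } gives -77/32
edge 9 of 14 (BLUE): { -3,-5/2,-39/16,-77/32 | -19/8,-9/4,-2,-1,0 } gives -153/64
edge 10 of 14 (BLUE): { -3,-5/2,-39/16,-77/32,-153/64 | -19/8,-9/4,-2,-1,0 } gives -305/128
edge 11 of 14 (BLUE): { -3,-5/2,-39/16,-77/32,-153/64,-305/128 | -19/8,-9/4,-2,-1,0 } gives -609/256
edge 12 of 14 (RED): { -3,-5/2,-39/16,-77/32,-153/64,-305/128 | -609/256,-19/8,-9/4,-2,-1,0 } gives -1219/512
edge 13 of 14 (BLUE): { -3,-5/2,-39/16,-77/32,-153/64,-305/128,-1219/512 | -609/256,-19/8,-9/4,-2,-1,0 } gives -2437/1024
edge 14 of 14 (BLUE): { -3,-5/2,-39/16,-77/32,-153/64,-305/128,-1219/512,-2437/1024 | -609/256,-19/8,-9/4,-2,-1,0 } gives -4873/2048

-4873/2048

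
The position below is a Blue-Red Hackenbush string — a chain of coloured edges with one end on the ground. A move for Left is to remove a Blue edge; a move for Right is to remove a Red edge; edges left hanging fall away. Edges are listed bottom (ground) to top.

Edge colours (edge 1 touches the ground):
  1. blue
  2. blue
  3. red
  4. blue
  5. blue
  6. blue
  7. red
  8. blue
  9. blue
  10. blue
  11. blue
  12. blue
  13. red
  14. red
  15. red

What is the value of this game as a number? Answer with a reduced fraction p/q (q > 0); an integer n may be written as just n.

G_1 [b]  L=[0]  R=[]  => 1
G_2 [bb]  L=[0; 1]  R=[]  => 2
G_3 [bbr]  L=[0; 1]  R=[2]  => 3/2
G_4 [bbrb]  L=[0; 1; 3/2]  R=[2]  => 7/4
G_5 [bbrbb]  L=[0; 1; 3/2; 7/4]  R=[2]  => 15/8
G_6 [bbrbbb]  L=[0; 1; 3/2; 7/4; 15/8]  R=[2]  => 31/16
G_7 [bbrbbbr]  L=[0; 1; 3/2; 7/4; 15/8]  R=[31/16; 2]  => 61/32
G_8 [bbrbbbrb]  L=[0; 1; 3/2; 7/4; 15/8; 61/32]  R=[31/16; 2]  => 123/64
G_9 [bbrbbbrbb]  L=[0; 1; 3/2; 7/4; 15/8; 61/32; 123/64]  R=[31/16; 2]  => 247/128
G_10 [bbrbbbrbbb]  L=[0; 1; 3/2; 7/4; 15/8; 61/32; 123/64; 247/128]  R=[31/16; 2]  => 495/256
G_11 [bbrbbbrbbbb]  L=[0; 1; 3/2; 7/4; 15/8; 61/32; 123/64; 247/128; 495/256]  R=[31/16; 2]  => 991/512
G_12 [bbrbbbrbbbbb]  L=[0; 1; 3/2; 7/4; 15/8; 61/32; 123/64; 247/128; 495/256; 991/512]  R=[31/16; 2]  => 1983/1024
G_13 [bbrbbbrbbbbbr]  L=[0; 1; 3/2; 7/4; 15/8; 61/32; 123/64; 247/128; 495/256; 991/512]  R=[1983/1024; 31/16; 2]  => 3965/2048
G_14 [bbrbbbrbbbbbrr]  L=[0; 1; 3/2; 7/4; 15/8; 61/32; 123/64; 247/128; 495/256; 991/512]  R=[3965/2048; 1983/1024; 31/16; 2]  => 7929/4096
G_15 [bbrbbbrbbbbbrrr]  L=[0; 1; 3/2; 7/4; 15/8; 61/32; 123/64; 247/128; 495/256; 991/512]  R=[7929/4096; 3965/2048; 1983/1024; 31/16; 2]  => 15857/8192

15857/8192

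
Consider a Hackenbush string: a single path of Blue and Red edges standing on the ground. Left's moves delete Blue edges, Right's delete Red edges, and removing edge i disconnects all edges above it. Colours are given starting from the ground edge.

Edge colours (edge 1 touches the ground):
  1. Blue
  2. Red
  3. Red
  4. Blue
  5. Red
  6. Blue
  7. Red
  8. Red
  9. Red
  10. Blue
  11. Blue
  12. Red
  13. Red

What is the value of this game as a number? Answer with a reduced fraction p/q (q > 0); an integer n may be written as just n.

1305/4096

B: Left { 0 }, Right { — } so simplest 1
BR: Left { 0 }, Right { 1 } so simplest 1/2
BRR: Left { 0 }, Right { 1/2,1 } so simplest 1/4
BRRB: Left { 0,1/4 }, Right { 1/2,1 } so simplest 3/8
BRRBR: Left { 0,1/4 }, Right { 3/8,1/2,1 } so simplest 5/16
BRRBRB: Left { 0,1/4,5/16 }, Right { 3/8,1/2,1 } so simplest 11/32
BRRBRBR: Left { 0,1/4,5/16 }, Right { 11/32,3/8,1/2,1 } so simplest 21/64
BRRBRBRR: Left { 0,1/4,5/16 }, Right { 21/64,11/32,3/8,1/2,1 } so simplest 41/128
BRRBRBRRR: Left { 0,1/4,5/16 }, Right { 41/128,21/64,11/32,3/8,1/2,1 } so simplest 81/256
BRRBRBRRRB: Left { 0,1/4,5/16,81/256 }, Right { 41/128,21/64,11/32,3/8,1/2,1 } so simplest 163/512
BRRBRBRRRBB: Left { 0,1/4,5/16,81/256,163/512 }, Right { 41/128,21/64,11/32,3/8,1/2,1 } so simplest 327/1024
BRRBRBRRRBBR: Left { 0,1/4,5/16,81/256,163/512 }, Right { 327/1024,41/128,21/64,11/32,3/8,1/2,1 } so simplest 653/2048
BRRBRBRRRBBRR: Left { 0,1/4,5/16,81/256,163/512 }, Right { 653/2048,327/1024,41/128,21/64,11/32,3/8,1/2,1 } so simplest 1305/4096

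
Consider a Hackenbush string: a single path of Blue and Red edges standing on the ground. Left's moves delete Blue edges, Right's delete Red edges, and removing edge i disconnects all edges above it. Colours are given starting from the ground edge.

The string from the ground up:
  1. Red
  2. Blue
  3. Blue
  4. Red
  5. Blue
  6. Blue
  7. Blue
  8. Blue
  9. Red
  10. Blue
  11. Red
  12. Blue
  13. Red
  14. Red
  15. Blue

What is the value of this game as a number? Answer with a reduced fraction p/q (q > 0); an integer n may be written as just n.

Recurse on prefixes of the 15-edge string Red Blue Blue Red Blue Blue Blue Blue Red Blue Red Blue Red Red Blue:
step 1: add Red to get R; options L={ · } R={ 0 } → -1
step 2: add Blue to get RB; options L={ -1 } R={ 0 } → -1/2
step 3: add Blue to get RBB; options L={ -1, -1/2 } R={ 0 } → -1/4
step 4: add Red to get RBBR; options L={ -1, -1/2 } R={ -1/4, 0 } → -3/8
step 5: add Blue to get RBBRB; options L={ -1, -1/2, -3/8 } R={ -1/4, 0 } → -5/16
step 6: add Blue to get RBBRBB; options L={ -1, -1/2, -3/8, -5/16 } R={ -1/4, 0 } → -9/32
step 7: add Blue to get RBBRBBB; options L={ -1, -1/2, -3/8, -5/16, -9/32 } R={ -1/4, 0 } → -17/64
step 8: add Blue to get RBBRBBBB; options L={ -1, -1/2, -3/8, -5/16, -9/32, -17/64 } R={ -1/4, 0 } → -33/128
step 9: add Red to get RBBRBBBBR; options L={ -1, -1/2, -3/8, -5/16, -9/32, -17/64 } R={ -33/128, -1/4, 0 } → -67/256
step 10: add Blue to get RBBRBBBBRB; options L={ -1, -1/2, -3/8, -5/16, -9/32, -17/64, -67/256 } R={ -33/128, -1/4, 0 } → -133/512
step 11: add Red to get RBBRBBBBRBR; options L={ -1, -1/2, -3/8, -5/16, -9/32, -17/64, -67/256 } R={ -133/512, -33/128, -1/4, 0 } → -267/1024
step 12: add Blue to get RBBRBBBBRBRB; options L={ -1, -1/2, -3/8, -5/16, -9/32, -17/64, -67/256, -267/1024 } R={ -133/512, -33/128, -1/4, 0 } → -533/2048
step 13: add Red to get RBBRBBBBRBRBR; options L={ -1, -1/2, -3/8, -5/16, -9/32, -17/64, -67/256, -267/1024 } R={ -533/2048, -133/512, -33/128, -1/4, 0 } → -1067/4096
step 14: add Red to get RBBRBBBBRBRBRR; options L={ -1, -1/2, -3/8, -5/16, -9/32, -17/64, -67/256, -267/1024 } R={ -1067/4096, -533/2048, -133/512, -33/128, -1/4, 0 } → -2135/8192
step 15: add Blue to get RBBRBBBBRBRBRRB; options L={ -1, -1/2, -3/8, -5/16, -9/32, -17/64, -67/256, -267/1024, -2135/8192 } R={ -1067/4096, -533/2048, -133/512, -33/128, -1/4, 0 } → -4269/16384

-4269/16384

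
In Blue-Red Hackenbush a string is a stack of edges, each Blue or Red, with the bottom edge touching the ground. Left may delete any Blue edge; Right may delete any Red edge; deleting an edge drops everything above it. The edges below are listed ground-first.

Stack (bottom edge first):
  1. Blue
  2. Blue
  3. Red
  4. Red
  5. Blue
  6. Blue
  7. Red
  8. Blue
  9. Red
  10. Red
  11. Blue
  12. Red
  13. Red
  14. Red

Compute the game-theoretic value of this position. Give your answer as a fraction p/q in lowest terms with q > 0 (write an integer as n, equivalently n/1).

5777/4096

B: Left { 0 }, Right { — } => simplest 1
BB: Left { 0; 1 }, Right { — } => simplest 2
BBR: Left { 0; 1 }, Right { 2 } => simplest 3/2
BBRR: Left { 0; 1 }, Right { 3/2; 2 } => simplest 5/4
BBRRB: Left { 0; 1; 5/4 }, Right { 3/2; 2 } => simplest 11/8
BBRRBB: Left { 0; 1; 5/4; 11/8 }, Right { 3/2; 2 } => simplest 23/16
BBRRBBR: Left { 0; 1; 5/4; 11/8 }, Right { 23/16; 3/2; 2 } => simplest 45/32
BBRRBBRB: Left { 0; 1; 5/4; 11/8; 45/32 }, Right { 23/16; 3/2; 2 } => simplest 91/64
BBRRBBRBR: Left { 0; 1; 5/4; 11/8; 45/32 }, Right { 91/64; 23/16; 3/2; 2 } => simplest 181/128
BBRRBBRBRR: Left { 0; 1; 5/4; 11/8; 45/32 }, Right { 181/128; 91/64; 23/16; 3/2; 2 } => simplest 361/256
BBRRBBRBRRB: Left { 0; 1; 5/4; 11/8; 45/32; 361/256 }, Right { 181/128; 91/64; 23/16; 3/2; 2 } => simplest 723/512
BBRRBBRBRRBR: Left { 0; 1; 5/4; 11/8; 45/32; 361/256 }, Right { 723/512; 181/128; 91/64; 23/16; 3/2; 2 } => simplest 1445/1024
BBRRBBRBRRBRR: Left { 0; 1; 5/4; 11/8; 45/32; 361/256 }, Right { 1445/1024; 723/512; 181/128; 91/64; 23/16; 3/2; 2 } => simplest 2889/2048
BBRRBBRBRRBRRR: Left { 0; 1; 5/4; 11/8; 45/32; 361/256 }, Right { 2889/2048; 1445/1024; 723/512; 181/128; 91/64; 23/16; 3/2; 2 } => simplest 5777/4096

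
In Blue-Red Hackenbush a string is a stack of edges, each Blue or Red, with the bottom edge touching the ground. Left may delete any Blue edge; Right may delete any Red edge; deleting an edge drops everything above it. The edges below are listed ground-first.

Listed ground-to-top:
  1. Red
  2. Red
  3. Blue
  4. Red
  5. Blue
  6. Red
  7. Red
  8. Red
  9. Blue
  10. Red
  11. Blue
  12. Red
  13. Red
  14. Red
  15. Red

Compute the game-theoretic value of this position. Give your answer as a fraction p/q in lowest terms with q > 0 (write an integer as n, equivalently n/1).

-14175/8192

Recurse on prefixes of the 15-edge string Red Red Blue Red Blue Red Red Red Blue Red Blue Red Red Red Red:
step 1: add Red to get R; options L={ (no moves) } R={ 0 } = -1
step 2: add Red to get RR; options L={ (no moves) } R={ -1, 0 } = -2
step 3: add Blue to get RRB; options L={ -2 } R={ -1, 0 } = -3/2
step 4: add Red to get RRBR; options L={ -2 } R={ -3/2, -1, 0 } = -7/4
step 5: add Blue to get RRBRB; options L={ -2, -7/4 } R={ -3/2, -1, 0 } = -13/8
step 6: add Red to get RRBRBR; options L={ -2, -7/4 } R={ -13/8, -3/2, -1, 0 } = -27/16
step 7: add Red to get RRBRBRR; options L={ -2, -7/4 } R={ -27/16, -13/8, -3/2, -1, 0 } = -55/32
step 8: add Red to get RRBRBRRR; options L={ -2, -7/4 } R={ -55/32, -27/16, -13/8, -3/2, -1, 0 } = -111/64
step 9: add Blue to get RRBRBRRRB; options L={ -2, -7/4, -111/64 } R={ -55/32, -27/16, -13/8, -3/2, -1, 0 } = -221/128
step 10: add Red to get RRBRBRRRBR; options L={ -2, -7/4, -111/64 } R={ -221/128, -55/32, -27/16, -13/8, -3/2, -1, 0 } = -443/256
step 11: add Blue to get RRBRBRRRBRB; options L={ -2, -7/4, -111/64, -443/256 } R={ -221/128, -55/32, -27/16, -13/8, -3/2, -1, 0 } = -885/512
step 12: add Red to get RRBRBRRRBRBR; options L={ -2, -7/4, -111/64, -443/256 } R={ -885/512, -221/128, -55/32, -27/16, -13/8, -3/2, -1, 0 } = -1771/1024
step 13: add Red to get RRBRBRRRBRBRR; options L={ -2, -7/4, -111/64, -443/256 } R={ -1771/1024, -885/512, -221/128, -55/32, -27/16, -13/8, -3/2, -1, 0 } = -3543/2048
step 14: add Red to get RRBRBRRRBRBRRR; options L={ -2, -7/4, -111/64, -443/256 } R={ -3543/2048, -1771/1024, -885/512, -221/128, -55/32, -27/16, -13/8, -3/2, -1, 0 } = -7087/4096
step 15: add Red to get RRBRBRRRBRBRRRR; options L={ -2, -7/4, -111/64, -443/256 } R={ -7087/4096, -3543/2048, -1771/1024, -885/512, -221/128, -55/32, -27/16, -13/8, -3/2, -1, 0 } = -14175/8192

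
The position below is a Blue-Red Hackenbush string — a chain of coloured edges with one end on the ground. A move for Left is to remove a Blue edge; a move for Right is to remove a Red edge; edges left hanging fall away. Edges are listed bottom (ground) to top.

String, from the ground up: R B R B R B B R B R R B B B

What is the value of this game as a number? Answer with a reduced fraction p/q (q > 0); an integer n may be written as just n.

Recurse on prefixes of the 14-edge string R B R B R B B R B R R B B B:
edge 1 of 14 (R): { ∅ | 0 } = -1
edge 2 of 14 (B): { -1 | 0 } = -1/2
edge 3 of 14 (R): { -1 | -1/2, 0 } = -3/4
edge 4 of 14 (B): { -1, -3/4 | -1/2, 0 } = -5/8
edge 5 of 14 (R): { -1, -3/4 | -5/8, -1/2, 0 } = -11/16
edge 6 of 14 (B): { -1, -3/4, -11/16 | -5/8, -1/2, 0 } = -21/32
edge 7 of 14 (B): { -1, -3/4, -11/16, -21/32 | -5/8, -1/2, 0 } = -41/64
edge 8 of 14 (R): { -1, -3/4, -11/16, -21/32 | -41/64, -5/8, -1/2, 0 } = -83/128
edge 9 of 14 (B): { -1, -3/4, -11/16, -21/32, -83/128 | -41/64, -5/8, -1/2, 0 } = -165/256
edge 10 of 14 (R): { -1, -3/4, -11/16, -21/32, -83/128 | -165/256, -41/64, -5/8, -1/2, 0 } = -331/512
edge 11 of 14 (R): { -1, -3/4, -11/16, -21/32, -83/128 | -331/512, -165/256, -41/64, -5/8, -1/2, 0 } = -663/1024
edge 12 of 14 (B): { -1, -3/4, -11/16, -21/32, -83/128, -663/1024 | -331/512, -165/256, -41/64, -5/8, -1/2, 0 } = -1325/2048
edge 13 of 14 (B): { -1, -3/4, -11/16, -21/32, -83/128, -663/1024, -1325/2048 | -331/512, -165/256, -41/64, -5/8, -1/2, 0 } = -2649/4096
edge 14 of 14 (B): { -1, -3/4, -11/16, -21/32, -83/128, -663/1024, -1325/2048, -2649/4096 | -331/512, -165/256, -41/64, -5/8, -1/2, 0 } = -5297/8192

-5297/8192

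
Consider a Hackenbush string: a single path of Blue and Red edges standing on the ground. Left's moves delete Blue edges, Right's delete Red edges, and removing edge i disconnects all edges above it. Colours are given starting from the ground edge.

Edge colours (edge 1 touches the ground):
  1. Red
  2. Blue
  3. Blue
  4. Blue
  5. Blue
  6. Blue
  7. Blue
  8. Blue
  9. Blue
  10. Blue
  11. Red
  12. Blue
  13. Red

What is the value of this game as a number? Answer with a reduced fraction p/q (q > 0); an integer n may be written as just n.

-11/4096

Recurse on prefixes of the 13-edge string Red Blue Blue Blue Blue Blue Blue Blue Blue Blue Red Blue Red:
v(R) = { · | 0 } ⇒ -1
v(RB) = { -1 | 0 } ⇒ -1/2
v(RBB) = { -1 -1/2 | 0 } ⇒ -1/4
v(RBBB) = { -1 -1/2 -1/4 | 0 } ⇒ -1/8
v(RBBBB) = { -1 -1/2 -1/4 -1/8 | 0 } ⇒ -1/16
v(RBBBBB) = { -1 -1/2 -1/4 -1/8 -1/16 | 0 } ⇒ -1/32
v(RBBBBBB) = { -1 -1/2 -1/4 -1/8 -1/16 -1/32 | 0 } ⇒ -1/64
v(RBBBBBBB) = { -1 -1/2 -1/4 -1/8 -1/16 -1/32 -1/64 | 0 } ⇒ -1/128
v(RBBBBBBBB) = { -1 -1/2 -1/4 -1/8 -1/16 -1/32 -1/64 -1/128 | 0 } ⇒ -1/256
v(RBBBBBBBBB) = { -1 -1/2 -1/4 -1/8 -1/16 -1/32 -1/64 -1/128 -1/256 | 0 } ⇒ -1/512
v(RBBBBBBBBBR) = { -1 -1/2 -1/4 -1/8 -1/16 -1/32 -1/64 -1/128 -1/256 | -1/512 0 } ⇒ -3/1024
v(RBBBBBBBBBRB) = { -1 -1/2 -1/4 -1/8 -1/16 -1/32 -1/64 -1/128 -1/256 -3/1024 | -1/512 0 } ⇒ -5/2048
v(RBBBBBBBBBRBR) = { -1 -1/2 -1/4 -1/8 -1/16 -1/32 -1/64 -1/128 -1/256 -3/1024 | -5/2048 -1/512 0 } ⇒ -11/4096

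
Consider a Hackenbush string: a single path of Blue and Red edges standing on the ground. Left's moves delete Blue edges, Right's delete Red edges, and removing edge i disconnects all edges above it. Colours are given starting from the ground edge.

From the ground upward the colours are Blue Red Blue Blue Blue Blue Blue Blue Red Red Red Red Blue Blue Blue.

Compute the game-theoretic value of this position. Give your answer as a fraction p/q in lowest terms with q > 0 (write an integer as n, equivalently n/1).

16143/16384

Prefix values for Blue Red Blue Blue Blue Blue Blue Blue Red Red Red Red Blue Blue Blue via {L|R} + simplicity:
step 1: add Blue to get B; options L={ 0 } R={  } gives 1
step 2: add Red to get BR; options L={ 0 } R={ 1 } gives 1/2
step 3: add Blue to get BRB; options L={ 0; 1/2 } R={ 1 } gives 3/4
step 4: add Blue to get BRBB; options L={ 0; 1/2; 3/4 } R={ 1 } gives 7/8
step 5: add Blue to get BRBBB; options L={ 0; 1/2; 3/4; 7/8 } R={ 1 } gives 15/16
step 6: add Blue to get BRBBBB; options L={ 0; 1/2; 3/4; 7/8; 15/16 } R={ 1 } gives 31/32
step 7: add Blue to get BRBBBBB; options L={ 0; 1/2; 3/4; 7/8; 15/16; 31/32 } R={ 1 } gives 63/64
step 8: add Blue to get BRBBBBBB; options L={ 0; 1/2; 3/4; 7/8; 15/16; 31/32; 63/64 } R={ 1 } gives 127/128
step 9: add Red to get BRBBBBBBR; options L={ 0; 1/2; 3/4; 7/8; 15/16; 31/32; 63/64 } R={ 127/128; 1 } gives 253/256
step 10: add Red to get BRBBBBBBRR; options L={ 0; 1/2; 3/4; 7/8; 15/16; 31/32; 63/64 } R={ 253/256; 127/128; 1 } gives 505/512
step 11: add Red to get BRBBBBBBRRR; options L={ 0; 1/2; 3/4; 7/8; 15/16; 31/32; 63/64 } R={ 505/512; 253/256; 127/128; 1 } gives 1009/1024
step 12: add Red to get BRBBBBBBRRRR; options L={ 0; 1/2; 3/4; 7/8; 15/16; 31/32; 63/64 } R={ 1009/1024; 505/512; 253/256; 127/128; 1 } gives 2017/2048
step 13: add Blue to get BRBBBBBBRRRRB; options L={ 0; 1/2; 3/4; 7/8; 15/16; 31/32; 63/64; 2017/2048 } R={ 1009/1024; 505/512; 253/256; 127/128; 1 } gives 4035/4096
step 14: add Blue to get BRBBBBBBRRRRBB; options L={ 0; 1/2; 3/4; 7/8; 15/16; 31/32; 63/64; 2017/2048; 4035/4096 } R={ 1009/1024; 505/512; 253/256; 127/128; 1 } gives 8071/8192
step 15: add Blue to get BRBBBBBBRRRRBBB; options L={ 0; 1/2; 3/4; 7/8; 15/16; 31/32; 63/64; 2017/2048; 4035/4096; 8071/8192 } R={ 1009/1024; 505/512; 253/256; 127/128; 1 } gives 16143/16384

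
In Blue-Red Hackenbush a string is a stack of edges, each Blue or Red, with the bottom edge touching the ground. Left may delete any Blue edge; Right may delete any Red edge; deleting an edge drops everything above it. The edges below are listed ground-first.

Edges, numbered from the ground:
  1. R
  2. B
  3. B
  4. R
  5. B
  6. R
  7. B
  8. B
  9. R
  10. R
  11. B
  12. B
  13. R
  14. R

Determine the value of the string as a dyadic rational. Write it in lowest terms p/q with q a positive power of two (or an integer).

edge 1 of 14 (R): { — | 0 } gives -1
edge 2 of 14 (B): { -1 | 0 } gives -1/2
edge 3 of 14 (B): { -1 -1/2 | 0 } gives -1/4
edge 4 of 14 (R): { -1 -1/2 | -1/4 0 } gives -3/8
edge 5 of 14 (B): { -1 -1/2 -3/8 | -1/4 0 } gives -5/16
edge 6 of 14 (R): { -1 -1/2 -3/8 | -5/16 -1/4 0 } gives -11/32
edge 7 of 14 (B): { -1 -1/2 -3/8 -11/32 | -5/16 -1/4 0 } gives -21/64
edge 8 of 14 (B): { -1 -1/2 -3/8 -11/32 -21/64 | -5/16 -1/4 0 } gives -41/128
edge 9 of 14 (R): { -1 -1/2 -3/8 -11/32 -21/64 | -41/128 -5/16 -1/4 0 } gives -83/256
edge 10 of 14 (R): { -1 -1/2 -3/8 -11/32 -21/64 | -83/256 -41/128 -5/16 -1/4 0 } gives -167/512
edge 11 of 14 (B): { -1 -1/2 -3/8 -11/32 -21/64 -167/512 | -83/256 -41/128 -5/16 -1/4 0 } gives -333/1024
edge 12 of 14 (B): { -1 -1/2 -3/8 -11/32 -21/64 -167/512 -333/1024 | -83/256 -41/128 -5/16 -1/4 0 } gives -665/2048
edge 13 of 14 (R): { -1 -1/2 -3/8 -11/32 -21/64 -167/512 -333/1024 | -665/2048 -83/256 -41/128 -5/16 -1/4 0 } gives -1331/4096
edge 14 of 14 (R): { -1 -1/2 -3/8 -11/32 -21/64 -167/512 -333/1024 | -1331/4096 -665/2048 -83/256 -41/128 -5/16 -1/4 0 } gives -2663/8192

-2663/8192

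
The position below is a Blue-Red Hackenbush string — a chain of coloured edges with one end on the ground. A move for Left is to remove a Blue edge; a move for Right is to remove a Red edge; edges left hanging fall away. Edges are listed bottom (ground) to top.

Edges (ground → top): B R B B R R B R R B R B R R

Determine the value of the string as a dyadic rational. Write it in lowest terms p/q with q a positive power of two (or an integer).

Prefix values for B R B B R R B R R B R B R R via {L|R} + simplicity:
step 1: add B to get B; options L={ 0 } R={ — } — 1
step 2: add R to get BR; options L={ 0 } R={ 1 } — 1/2
step 3: add B to get BRB; options L={ 0,1/2 } R={ 1 } — 3/4
step 4: add B to get BRBB; options L={ 0,1/2,3/4 } R={ 1 } — 7/8
step 5: add R to get BRBBR; options L={ 0,1/2,3/4 } R={ 7/8,1 } — 13/16
step 6: add R to get BRBBRR; options L={ 0,1/2,3/4 } R={ 13/16,7/8,1 } — 25/32
step 7: add B to get BRBBRRB; options L={ 0,1/2,3/4,25/32 } R={ 13/16,7/8,1 } — 51/64
step 8: add R to get BRBBRRBR; options L={ 0,1/2,3/4,25/32 } R={ 51/64,13/16,7/8,1 } — 101/128
step 9: add R to get BRBBRRBRR; options L={ 0,1/2,3/4,25/32 } R={ 101/128,51/64,13/16,7/8,1 } — 201/256
step 10: add B to get BRBBRRBRRB; options L={ 0,1/2,3/4,25/32,201/256 } R={ 101/128,51/64,13/16,7/8,1 } — 403/512
step 11: add R to get BRBBRRBRRBR; options L={ 0,1/2,3/4,25/32,201/256 } R={ 403/512,101/128,51/64,13/16,7/8,1 } — 805/1024
step 12: add B to get BRBBRRBRRBRB; options L={ 0,1/2,3/4,25/32,201/256,805/1024 } R={ 403/512,101/128,51/64,13/16,7/8,1 } — 1611/2048
step 13: add R to get BRBBRRBRRBRBR; options L={ 0,1/2,3/4,25/32,201/256,805/1024 } R={ 1611/2048,403/512,101/128,51/64,13/16,7/8,1 } — 3221/4096
step 14: add R to get BRBBRRBRRBRBRR; options L={ 0,1/2,3/4,25/32,201/256,805/1024 } R={ 3221/4096,1611/2048,403/512,101/128,51/64,13/16,7/8,1 } — 6441/8192

6441/8192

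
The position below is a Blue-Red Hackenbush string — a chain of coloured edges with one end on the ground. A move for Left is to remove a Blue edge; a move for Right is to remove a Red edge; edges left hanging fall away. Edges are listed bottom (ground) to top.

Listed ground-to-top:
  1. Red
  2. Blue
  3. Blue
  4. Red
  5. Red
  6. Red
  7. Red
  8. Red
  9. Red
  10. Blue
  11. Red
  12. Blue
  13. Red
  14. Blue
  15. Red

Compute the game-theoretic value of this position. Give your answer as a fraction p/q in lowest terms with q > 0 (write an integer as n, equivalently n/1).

-8107/16384

edge 1 of 15 (Red): { — | 0 } gives -1
edge 2 of 15 (Blue): { -1 | 0 } gives -1/2
edge 3 of 15 (Blue): { -1; -1/2 | 0 } gives -1/4
edge 4 of 15 (Red): { -1; -1/2 | -1/4; 0 } gives -3/8
edge 5 of 15 (Red): { -1; -1/2 | -3/8; -1/4; 0 } gives -7/16
edge 6 of 15 (Red): { -1; -1/2 | -7/16; -3/8; -1/4; 0 } gives -15/32
edge 7 of 15 (Red): { -1; -1/2 | -15/32; -7/16; -3/8; -1/4; 0 } gives -31/64
edge 8 of 15 (Red): { -1; -1/2 | -31/64; -15/32; -7/16; -3/8; -1/4; 0 } gives -63/128
edge 9 of 15 (Red): { -1; -1/2 | -63/128; -31/64; -15/32; -7/16; -3/8; -1/4; 0 } gives -127/256
edge 10 of 15 (Blue): { -1; -1/2; -127/256 | -63/128; -31/64; -15/32; -7/16; -3/8; -1/4; 0 } gives -253/512
edge 11 of 15 (Red): { -1; -1/2; -127/256 | -253/512; -63/128; -31/64; -15/32; -7/16; -3/8; -1/4; 0 } gives -507/1024
edge 12 of 15 (Blue): { -1; -1/2; -127/256; -507/1024 | -253/512; -63/128; -31/64; -15/32; -7/16; -3/8; -1/4; 0 } gives -1013/2048
edge 13 of 15 (Red): { -1; -1/2; -127/256; -507/1024 | -1013/2048; -253/512; -63/128; -31/64; -15/32; -7/16; -3/8; -1/4; 0 } gives -2027/4096
edge 14 of 15 (Blue): { -1; -1/2; -127/256; -507/1024; -2027/4096 | -1013/2048; -253/512; -63/128; -31/64; -15/32; -7/16; -3/8; -1/4; 0 } gives -4053/8192
edge 15 of 15 (Red): { -1; -1/2; -127/256; -507/1024; -2027/4096 | -4053/8192; -1013/2048; -253/512; -63/128; -31/64; -15/32; -7/16; -3/8; -1/4; 0 } gives -8107/16384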